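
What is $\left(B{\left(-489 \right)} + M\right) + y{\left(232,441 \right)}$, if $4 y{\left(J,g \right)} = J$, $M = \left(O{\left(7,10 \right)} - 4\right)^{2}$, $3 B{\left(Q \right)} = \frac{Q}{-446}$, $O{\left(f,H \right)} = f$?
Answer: $\frac{30045}{446} \approx 67.365$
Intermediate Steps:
$B{\left(Q \right)} = - \frac{Q}{1338}$ ($B{\left(Q \right)} = \frac{Q \frac{1}{-446}}{3} = \frac{Q \left(- \frac{1}{446}\right)}{3} = \frac{\left(- \frac{1}{446}\right) Q}{3} = - \frac{Q}{1338}$)
$M = 9$ ($M = \left(7 - 4\right)^{2} = 3^{2} = 9$)
$y{\left(J,g \right)} = \frac{J}{4}$
$\left(B{\left(-489 \right)} + M\right) + y{\left(232,441 \right)} = \left(\left(- \frac{1}{1338}\right) \left(-489\right) + 9\right) + \frac{1}{4} \cdot 232 = \left(\frac{163}{446} + 9\right) + 58 = \frac{4177}{446} + 58 = \frac{30045}{446}$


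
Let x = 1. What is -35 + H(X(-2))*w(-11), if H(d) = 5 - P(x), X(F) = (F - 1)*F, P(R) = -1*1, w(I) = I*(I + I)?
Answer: 1417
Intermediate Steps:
w(I) = 2*I² (w(I) = I*(2*I) = 2*I²)
P(R) = -1
X(F) = F*(-1 + F) (X(F) = (-1 + F)*F = F*(-1 + F))
H(d) = 6 (H(d) = 5 - 1*(-1) = 5 + 1 = 6)
-35 + H(X(-2))*w(-11) = -35 + 6*(2*(-11)²) = -35 + 6*(2*121) = -35 + 6*242 = -35 + 1452 = 1417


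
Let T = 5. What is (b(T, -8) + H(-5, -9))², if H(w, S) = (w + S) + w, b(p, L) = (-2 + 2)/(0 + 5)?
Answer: 361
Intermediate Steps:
b(p, L) = 0 (b(p, L) = 0/5 = 0*(⅕) = 0)
H(w, S) = S + 2*w (H(w, S) = (S + w) + w = S + 2*w)
(b(T, -8) + H(-5, -9))² = (0 + (-9 + 2*(-5)))² = (0 + (-9 - 10))² = (0 - 19)² = (-19)² = 361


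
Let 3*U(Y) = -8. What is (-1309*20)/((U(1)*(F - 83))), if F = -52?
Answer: -1309/18 ≈ -72.722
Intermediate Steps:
U(Y) = -8/3 (U(Y) = (⅓)*(-8) = -8/3)
(-1309*20)/((U(1)*(F - 83))) = (-1309*20)/((-8*(-52 - 83)/3)) = -26180/((-8/3*(-135))) = -26180/360 = -26180*1/360 = -1309/18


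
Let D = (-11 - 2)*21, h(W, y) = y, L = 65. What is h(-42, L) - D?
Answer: 338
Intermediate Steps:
D = -273 (D = -13*21 = -273)
h(-42, L) - D = 65 - 1*(-273) = 65 + 273 = 338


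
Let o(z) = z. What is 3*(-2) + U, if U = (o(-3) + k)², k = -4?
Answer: 43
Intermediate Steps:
U = 49 (U = (-3 - 4)² = (-7)² = 49)
3*(-2) + U = 3*(-2) + 49 = -6 + 49 = 43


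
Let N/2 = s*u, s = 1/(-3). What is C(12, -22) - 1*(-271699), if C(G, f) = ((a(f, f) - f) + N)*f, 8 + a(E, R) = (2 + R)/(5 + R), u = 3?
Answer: 4613955/17 ≈ 2.7141e+5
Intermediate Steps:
a(E, R) = -8 + (2 + R)/(5 + R)
s = -⅓ ≈ -0.33333
N = -2 (N = 2*(-⅓*3) = 2*(-1) = -2)
C(G, f) = f*(-2 - f + (-38 - 7*f)/(5 + f)) (C(G, f) = (((-38 - 7*f)/(5 + f) - f) - 2)*f = ((-f + (-38 - 7*f)/(5 + f)) - 2)*f = (-2 - f + (-38 - 7*f)/(5 + f))*f = f*(-2 - f + (-38 - 7*f)/(5 + f)))
C(12, -22) - 1*(-271699) = -22*(-48 - 1*(-22)² - 14*(-22))/(5 - 22) - 1*(-271699) = -22*(-48 - 1*484 + 308)/(-17) + 271699 = -22*(-1/17)*(-48 - 484 + 308) + 271699 = -22*(-1/17)*(-224) + 271699 = -4928/17 + 271699 = 4613955/17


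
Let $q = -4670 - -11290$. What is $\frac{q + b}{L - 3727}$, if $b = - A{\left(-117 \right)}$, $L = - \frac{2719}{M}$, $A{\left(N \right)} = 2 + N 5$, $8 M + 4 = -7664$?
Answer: $- \frac{13808151}{7139221} \approx -1.9341$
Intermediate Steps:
$M = - \frac{1917}{2}$ ($M = - \frac{1}{2} + \frac{1}{8} \left(-7664\right) = - \frac{1}{2} - 958 = - \frac{1917}{2} \approx -958.5$)
$A{\left(N \right)} = 2 + 5 N$
$L = \frac{5438}{1917}$ ($L = - \frac{2719}{- \frac{1917}{2}} = \left(-2719\right) \left(- \frac{2}{1917}\right) = \frac{5438}{1917} \approx 2.8367$)
$b = 583$ ($b = - (2 + 5 \left(-117\right)) = - (2 - 585) = \left(-1\right) \left(-583\right) = 583$)
$q = 6620$ ($q = -4670 + 11290 = 6620$)
$\frac{q + b}{L - 3727} = \frac{6620 + 583}{\frac{5438}{1917} - 3727} = \frac{7203}{- \frac{7139221}{1917}} = 7203 \left(- \frac{1917}{7139221}\right) = - \frac{13808151}{7139221}$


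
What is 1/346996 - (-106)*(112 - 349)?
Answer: -8717233511/346996 ≈ -25122.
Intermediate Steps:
1/346996 - (-106)*(112 - 349) = 1/346996 - (-106)*(-237) = 1/346996 - 1*25122 = 1/346996 - 25122 = -8717233511/346996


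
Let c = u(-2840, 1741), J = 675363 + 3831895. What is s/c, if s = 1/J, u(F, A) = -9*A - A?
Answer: -1/78471361780 ≈ -1.2744e-11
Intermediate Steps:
J = 4507258
u(F, A) = -10*A
s = 1/4507258 ≈ 2.2186e-7
c = -17410 (c = -10*1741 = -17410)
s/c = (1/4507258)/(-17410) = (1/4507258)*(-1/17410) = -1/78471361780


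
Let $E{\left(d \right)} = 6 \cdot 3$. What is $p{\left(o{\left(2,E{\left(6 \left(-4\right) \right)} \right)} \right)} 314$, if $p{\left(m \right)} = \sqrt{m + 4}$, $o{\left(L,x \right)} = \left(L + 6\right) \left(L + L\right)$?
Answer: $1884$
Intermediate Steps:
$E{\left(d \right)} = 18$
$o{\left(L,x \right)} = 2 L \left(6 + L\right)$ ($o{\left(L,x \right)} = \left(6 + L\right) 2 L = 2 L \left(6 + L\right)$)
$p{\left(m \right)} = \sqrt{4 + m}$
$p{\left(o{\left(2,E{\left(6 \left(-4\right) \right)} \right)} \right)} 314 = \sqrt{4 + 2 \cdot 2 \left(6 + 2\right)} 314 = \sqrt{4 + 2 \cdot 2 \cdot 8} \cdot 314 = \sqrt{4 + 32} \cdot 314 = \sqrt{36} \cdot 314 = 6 \cdot 314 = 1884$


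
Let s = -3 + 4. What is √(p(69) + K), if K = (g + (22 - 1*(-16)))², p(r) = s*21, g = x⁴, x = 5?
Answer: √439590 ≈ 663.02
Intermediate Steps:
s = 1
g = 625 (g = 5⁴ = 625)
p(r) = 21 (p(r) = 1*21 = 21)
K = 439569 (K = (625 + (22 - 1*(-16)))² = (625 + (22 + 16))² = (625 + 38)² = 663² = 439569)
√(p(69) + K) = √(21 + 439569) = √439590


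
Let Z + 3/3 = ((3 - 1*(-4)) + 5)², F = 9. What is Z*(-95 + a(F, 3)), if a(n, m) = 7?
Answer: -12584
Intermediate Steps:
Z = 143 (Z = -1 + ((3 - 1*(-4)) + 5)² = -1 + ((3 + 4) + 5)² = -1 + (7 + 5)² = -1 + 12² = -1 + 144 = 143)
Z*(-95 + a(F, 3)) = 143*(-95 + 7) = 143*(-88) = -12584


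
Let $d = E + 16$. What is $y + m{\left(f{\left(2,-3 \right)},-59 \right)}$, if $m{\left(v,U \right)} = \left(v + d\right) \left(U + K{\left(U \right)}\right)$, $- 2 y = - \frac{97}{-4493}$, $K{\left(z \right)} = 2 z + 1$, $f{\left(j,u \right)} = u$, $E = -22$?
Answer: $\frac{14233727}{8986} \approx 1584.0$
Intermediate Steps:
$d = -6$ ($d = -22 + 16 = -6$)
$K{\left(z \right)} = 1 + 2 z$
$y = - \frac{97}{8986}$ ($y = - \frac{\left(-97\right) \frac{1}{-4493}}{2} = - \frac{\left(-97\right) \left(- \frac{1}{4493}\right)}{2} = \left(- \frac{1}{2}\right) \frac{97}{4493} = - \frac{97}{8986} \approx -0.010795$)
$m{\left(v,U \right)} = \left(1 + 3 U\right) \left(-6 + v\right)$ ($m{\left(v,U \right)} = \left(v - 6\right) \left(U + \left(1 + 2 U\right)\right) = \left(-6 + v\right) \left(1 + 3 U\right) = \left(1 + 3 U\right) \left(-6 + v\right)$)
$y + m{\left(f{\left(2,-3 \right)},-59 \right)} = - \frac{97}{8986} - \left(-1053 - 531\right) = - \frac{97}{8986} + \left(-6 - 3 + 1062 + 531\right) = - \frac{97}{8986} + 1584 = \frac{14233727}{8986}$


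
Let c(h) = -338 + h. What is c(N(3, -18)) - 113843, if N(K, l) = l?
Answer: -114199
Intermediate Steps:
c(N(3, -18)) - 113843 = (-338 - 18) - 113843 = -356 - 113843 = -114199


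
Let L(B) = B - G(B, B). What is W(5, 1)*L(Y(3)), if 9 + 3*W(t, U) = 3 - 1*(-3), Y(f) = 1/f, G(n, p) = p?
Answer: 0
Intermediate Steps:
W(t, U) = -1 (W(t, U) = -3 + (3 - 1*(-3))/3 = -3 + (3 + 3)/3 = -3 + (1/3)*6 = -3 + 2 = -1)
L(B) = 0 (L(B) = B - B = 0)
W(5, 1)*L(Y(3)) = -1*0 = 0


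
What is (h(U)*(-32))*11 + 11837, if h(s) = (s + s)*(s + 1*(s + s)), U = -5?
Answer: -40963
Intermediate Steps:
h(s) = 6*s² (h(s) = (2*s)*(s + 1*(2*s)) = (2*s)*(s + 2*s) = (2*s)*(3*s) = 6*s²)
(h(U)*(-32))*11 + 11837 = ((6*(-5)²)*(-32))*11 + 11837 = ((6*25)*(-32))*11 + 11837 = (150*(-32))*11 + 11837 = -4800*11 + 11837 = -52800 + 11837 = -40963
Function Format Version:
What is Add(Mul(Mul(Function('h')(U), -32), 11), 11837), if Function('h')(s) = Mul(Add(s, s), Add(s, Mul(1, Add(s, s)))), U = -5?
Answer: -40963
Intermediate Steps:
Function('h')(s) = Mul(6, Pow(s, 2)) (Function('h')(s) = Mul(Mul(2, s), Add(s, Mul(1, Mul(2, s)))) = Mul(Mul(2, s), Add(s, Mul(2, s))) = Mul(Mul(2, s), Mul(3, s)) = Mul(6, Pow(s, 2)))
Add(Mul(Mul(Function('h')(U), -32), 11), 11837) = Add(Mul(Mul(Mul(6, Pow(-5, 2)), -32), 11), 11837) = Add(Mul(Mul(Mul(6, 25), -32), 11), 11837) = Add(Mul(Mul(150, -32), 11), 11837) = Add(Mul(-4800, 11), 11837) = Add(-52800, 11837) = -40963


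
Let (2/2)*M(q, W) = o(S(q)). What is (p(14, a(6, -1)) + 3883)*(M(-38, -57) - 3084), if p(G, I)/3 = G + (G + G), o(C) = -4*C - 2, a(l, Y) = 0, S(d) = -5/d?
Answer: -12373884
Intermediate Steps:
o(C) = -2 - 4*C
M(q, W) = -2 + 20/q (M(q, W) = -2 - (-20)/q = -2 + 20/q)
p(G, I) = 9*G (p(G, I) = 3*(G + (G + G)) = 3*(G + 2*G) = 3*(3*G) = 9*G)
(p(14, a(6, -1)) + 3883)*(M(-38, -57) - 3084) = (9*14 + 3883)*((-2 + 20/(-38)) - 3084) = (126 + 3883)*((-2 + 20*(-1/38)) - 3084) = 4009*((-2 - 10/19) - 3084) = 4009*(-48/19 - 3084) = 4009*(-58644/19) = -12373884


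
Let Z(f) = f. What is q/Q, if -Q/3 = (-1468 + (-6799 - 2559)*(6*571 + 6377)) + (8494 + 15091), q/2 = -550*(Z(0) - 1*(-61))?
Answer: -67100/275143071 ≈ -0.00024387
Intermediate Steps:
q = -67100 (q = 2*(-550*(0 - 1*(-61))) = 2*(-550*(0 + 61)) = 2*(-550*61) = 2*(-33550) = -67100)
Q = 275143071 (Q = -3*((-1468 + (-6799 - 2559)*(6*571 + 6377)) + (8494 + 15091)) = -3*((-1468 - 9358*(3426 + 6377)) + 23585) = -3*((-1468 - 9358*9803) + 23585) = -3*((-1468 - 91736474) + 23585) = -3*(-91737942 + 23585) = -3*(-91714357) = 275143071)
q/Q = -67100/275143071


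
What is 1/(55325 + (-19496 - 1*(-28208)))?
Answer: 1/64037 ≈ 1.5616e-5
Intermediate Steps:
1/(55325 + (-19496 - 1*(-28208))) = 1/(55325 + (-19496 + 28208)) = 1/(55325 + 8712) = 1/64037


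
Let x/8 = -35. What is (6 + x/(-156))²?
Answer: 92416/1521 ≈ 60.760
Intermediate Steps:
x = -280 (x = 8*(-35) = -280)
(6 + x/(-156))² = (6 - 280/(-156))² = (6 - 280*(-1/156))² = (6 + 70/39)² = (304/39)² = 92416/1521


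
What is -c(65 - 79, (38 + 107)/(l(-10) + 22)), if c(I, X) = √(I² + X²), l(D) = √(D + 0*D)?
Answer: -√(196 + 21025/(22 + I*√10)²) ≈ -15.394 + 0.38935*I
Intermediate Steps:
l(D) = √D (l(D) = √(D + 0) = √D)
-c(65 - 79, (38 + 107)/(l(-10) + 22)) = -√((65 - 79)² + ((38 + 107)/(√(-10) + 22))²) = -√((-14)² + (145/(I*√10 + 22))²) = -√(196 + (145/(22 + I*√10))²) = -√(196 + 21025/(22 + I*√10)²)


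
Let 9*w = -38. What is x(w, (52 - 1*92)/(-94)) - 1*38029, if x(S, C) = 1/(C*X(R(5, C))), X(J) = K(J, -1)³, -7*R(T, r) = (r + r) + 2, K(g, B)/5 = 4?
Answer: -6084639953/160000 ≈ -38029.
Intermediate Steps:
K(g, B) = 20 (K(g, B) = 5*4 = 20)
w = -38/9 (w = (⅑)*(-38) = -38/9 ≈ -4.2222)
R(T, r) = -2/7 - 2*r/7 (R(T, r) = -((r + r) + 2)/7 = -(2*r + 2)/7 = -(2 + 2*r)/7 = -2/7 - 2*r/7)
X(J) = 8000 (X(J) = 20³ = 8000)
x(S, C) = 1/(8000*C) (x(S, C) = 1/(C*8000) = 1/(8000*C))
x(w, (52 - 1*92)/(-94)) - 1*38029 = 1/(8000*(((52 - 1*92)/(-94)))) - 1*38029 = 1/(8000*(((52 - 92)*(-1/94)))) - 38029 = 1/(8000*((-40*(-1/94)))) - 38029 = 1/(8000*(20/47)) - 38029 = (1/8000)*(47/20) - 38029 = 47/160000 - 38029 = -6084639953/160000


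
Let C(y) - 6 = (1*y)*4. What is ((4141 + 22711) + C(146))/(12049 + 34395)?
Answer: 13721/23222 ≈ 0.59086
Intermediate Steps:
C(y) = 6 + 4*y (C(y) = 6 + (1*y)*4 = 6 + y*4 = 6 + 4*y)
((4141 + 22711) + C(146))/(12049 + 34395) = ((4141 + 22711) + (6 + 4*146))/(12049 + 34395) = (26852 + (6 + 584))/46444 = (26852 + 590)*(1/46444) = 27442*(1/46444) = 13721/23222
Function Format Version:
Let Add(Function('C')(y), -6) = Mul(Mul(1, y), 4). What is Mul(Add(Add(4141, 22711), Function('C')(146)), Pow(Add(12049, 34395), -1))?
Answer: Rational(13721, 23222) ≈ 0.59086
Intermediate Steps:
Function('C')(y) = Add(6, Mul(4, y)) (Function('C')(y) = Add(6, Mul(Mul(1, y), 4)) = Add(6, Mul(y, 4)) = Add(6, Mul(4, y)))
Mul(Add(Add(4141, 22711), Function('C')(146)), Pow(Add(12049, 34395), -1)) = Mul(Add(Add(4141, 22711), Add(6, Mul(4, 146))), Pow(Add(12049, 34395), -1)) = Mul(Add(26852, Add(6, 584)), Pow(46444, -1)) = Mul(Add(26852, 590), Rational(1, 46444)) = Mul(27442, Rational(1, 46444)) = Rational(13721, 23222)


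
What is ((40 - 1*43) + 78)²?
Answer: 5625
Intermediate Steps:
((40 - 1*43) + 78)² = ((40 - 43) + 78)² = (-3 + 78)² = 75² = 5625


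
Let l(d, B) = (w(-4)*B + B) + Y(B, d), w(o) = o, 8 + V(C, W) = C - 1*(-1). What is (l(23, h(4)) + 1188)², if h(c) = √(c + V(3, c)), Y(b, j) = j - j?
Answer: 1411344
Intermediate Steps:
Y(b, j) = 0
V(C, W) = -7 + C (V(C, W) = -8 + (C - 1*(-1)) = -8 + (C + 1) = -8 + (1 + C) = -7 + C)
h(c) = √(-4 + c) (h(c) = √(c + (-7 + 3)) = √(c - 4) = √(-4 + c))
l(d, B) = -3*B (l(d, B) = (-4*B + B) + 0 = -3*B + 0 = -3*B)
(l(23, h(4)) + 1188)² = (-3*√(-4 + 4) + 1188)² = (-3*√0 + 1188)² = (-3*0 + 1188)² = (0 + 1188)² = 1188² = 1411344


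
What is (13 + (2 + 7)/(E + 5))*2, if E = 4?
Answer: 28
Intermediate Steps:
(13 + (2 + 7)/(E + 5))*2 = (13 + (2 + 7)/(4 + 5))*2 = (13 + 9/9)*2 = (13 + 9*(⅑))*2 = (13 + 1)*2 = 14*2 = 28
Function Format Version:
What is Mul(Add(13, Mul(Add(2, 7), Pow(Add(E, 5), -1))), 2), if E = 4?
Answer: 28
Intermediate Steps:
Mul(Add(13, Mul(Add(2, 7), Pow(Add(E, 5), -1))), 2) = Mul(Add(13, Mul(Add(2, 7), Pow(Add(4, 5), -1))), 2) = Mul(Add(13, Mul(9, Pow(9, -1))), 2) = Mul(Add(13, Mul(9, Rational(1, 9))), 2) = Mul(Add(13, 1), 2) = Mul(14, 2) = 28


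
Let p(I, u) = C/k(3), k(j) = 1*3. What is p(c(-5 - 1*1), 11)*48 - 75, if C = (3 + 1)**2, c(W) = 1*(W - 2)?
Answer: 181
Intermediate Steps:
c(W) = -2 + W (c(W) = 1*(-2 + W) = -2 + W)
k(j) = 3
C = 16 (C = 4**2 = 16)
p(I, u) = 16/3
p(c(-5 - 1*1), 11)*48 - 75 = (16/3)*48 - 75 = 256 - 75 = 181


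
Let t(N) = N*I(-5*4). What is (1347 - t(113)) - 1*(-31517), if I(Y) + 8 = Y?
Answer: 36028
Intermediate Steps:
I(Y) = -8 + Y
t(N) = -28*N (t(N) = N*(-8 - 5*4) = N*(-8 - 20) = N*(-28) = -28*N)
(1347 - t(113)) - 1*(-31517) = (1347 - (-28)*113) - 1*(-31517) = (1347 - 1*(-3164)) + 31517 = (1347 + 3164) + 31517 = 4511 + 31517 = 36028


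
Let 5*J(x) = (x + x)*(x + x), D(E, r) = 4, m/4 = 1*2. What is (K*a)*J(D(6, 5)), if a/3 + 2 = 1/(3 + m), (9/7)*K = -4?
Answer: 12544/55 ≈ 228.07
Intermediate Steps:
K = -28/9 (K = (7/9)*(-4) = -28/9 ≈ -3.1111)
m = 8 (m = 4*(1*2) = 4*2 = 8)
a = -63/11 (a = -6 + 3/(3 + 8) = -6 + 3/11 = -63/11 ≈ -5.7273)
J(x) = 4*x**2/5 (J(x) = ((x + x)*(x + x))/5 = ((2*x)*(2*x))/5 = (4*x**2)/5 = 4*x**2/5)
(K*a)*J(D(6, 5)) = (-28/9*(-63/11))*((4/5)*4**2) = 196*((4/5)*16)/11 = (196/11)*(64/5) = 12544/55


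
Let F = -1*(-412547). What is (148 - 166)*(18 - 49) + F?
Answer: 413105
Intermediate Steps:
F = 412547
(148 - 166)*(18 - 49) + F = (148 - 166)*(18 - 49) + 412547 = -18*(-31) + 412547 = 558 + 412547 = 413105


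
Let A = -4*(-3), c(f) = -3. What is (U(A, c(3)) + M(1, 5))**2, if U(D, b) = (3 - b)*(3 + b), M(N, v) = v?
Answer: 25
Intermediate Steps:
A = 12
U(D, b) = (3 + b)*(3 - b)
(U(A, c(3)) + M(1, 5))**2 = ((9 - 1*(-3)**2) + 5)**2 = ((9 - 1*9) + 5)**2 = ((9 - 9) + 5)**2 = (0 + 5)**2 = 5**2 = 25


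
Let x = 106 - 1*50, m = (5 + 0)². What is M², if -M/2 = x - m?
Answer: 3844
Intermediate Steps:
m = 25 (m = 5² = 25)
x = 56 (x = 106 - 50 = 56)
M = -62 (M = -2*(56 - 1*25) = -2*(56 - 25) = -2*31 = -62)
M² = (-62)² = 3844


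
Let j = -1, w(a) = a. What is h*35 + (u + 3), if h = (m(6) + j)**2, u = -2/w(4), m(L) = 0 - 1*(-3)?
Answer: 285/2 ≈ 142.50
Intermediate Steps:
m(L) = 3 (m(L) = 0 + 3 = 3)
u = -1/2 (u = -2/4 = -2*1/4 = -1/2 ≈ -0.50000)
h = 4 (h = (3 - 1)**2 = 2**2 = 4)
h*35 + (u + 3) = 4*35 + (-1/2 + 3) = 140 + 5/2 = 285/2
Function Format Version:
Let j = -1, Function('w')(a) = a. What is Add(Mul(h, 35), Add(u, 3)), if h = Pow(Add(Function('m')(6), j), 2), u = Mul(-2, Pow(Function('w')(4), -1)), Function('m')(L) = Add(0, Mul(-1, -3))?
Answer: Rational(285, 2) ≈ 142.50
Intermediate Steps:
Function('m')(L) = 3 (Function('m')(L) = Add(0, 3) = 3)
u = Rational(-1, 2) (u = Mul(-2, Pow(4, -1)) = Mul(-2, Rational(1, 4)) = Rational(-1, 2) ≈ -0.50000)
h = 4 (h = Pow(Add(3, -1), 2) = Pow(2, 2) = 4)
Add(Mul(h, 35), Add(u, 3)) = Add(Mul(4, 35), Add(Rational(-1, 2), 3)) = Add(140, Rational(5, 2)) = Rational(285, 2)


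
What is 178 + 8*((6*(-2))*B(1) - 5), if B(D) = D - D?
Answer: 138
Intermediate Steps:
B(D) = 0
178 + 8*((6*(-2))*B(1) - 5) = 178 + 8*((6*(-2))*0 - 5) = 178 + 8*(-12*0 - 5) = 178 + 8*(0 - 5) = 178 + 8*(-5) = 178 - 40 = 138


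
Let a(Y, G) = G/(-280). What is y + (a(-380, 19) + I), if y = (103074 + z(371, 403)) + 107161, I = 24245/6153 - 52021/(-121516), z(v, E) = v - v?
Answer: 224561987503493/1068125640 ≈ 2.1024e+5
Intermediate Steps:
z(v, E) = 0
a(Y, G) = -G/280 (a(Y, G) = G*(-1/280) = -G/280)
I = 3266240633/747687948 (I = 24245*(1/6153) - 52021*(-1/121516) = 24245/6153 + 52021/121516 = 3266240633/747687948 ≈ 4.3685)
y = 210235 (y = (103074 + 0) + 107161 = 103074 + 107161 = 210235)
y + (a(-380, 19) + I) = 210235 + (-1/280*19 + 3266240633/747687948) = 210235 + (-19/280 + 3266240633/747687948) = 210235 + 4593578093/1068125640 = 224561987503493/1068125640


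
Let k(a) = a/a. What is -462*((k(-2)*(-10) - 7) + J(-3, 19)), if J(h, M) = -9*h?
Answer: -4620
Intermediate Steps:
k(a) = 1
-462*((k(-2)*(-10) - 7) + J(-3, 19)) = -462*((1*(-10) - 7) - 9*(-3)) = -462*((-10 - 7) + 27) = -462*(-17 + 27) = -462*10 = -4620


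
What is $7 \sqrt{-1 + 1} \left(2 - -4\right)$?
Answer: $0$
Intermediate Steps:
$7 \sqrt{-1 + 1} \left(2 - -4\right) = 7 \sqrt{0} \left(2 + 4\right) = 7 \cdot 0 \cdot 6 = 0 \cdot 6 = 0$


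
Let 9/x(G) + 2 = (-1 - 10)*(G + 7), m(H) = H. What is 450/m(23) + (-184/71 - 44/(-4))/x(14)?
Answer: -970591/4899 ≈ -198.12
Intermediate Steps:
x(G) = 9/(-79 - 11*G) (x(G) = 9/(-2 + (-1 - 10)*(G + 7)) = 9/(-2 - 11*(7 + G)) = 9/(-2 + (-77 - 11*G)) = 9/(-79 - 11*G))
450/m(23) + (-184/71 - 44/(-4))/x(14) = 450/23 + (-184/71 - 44/(-4))/((-9/(79 + 11*14))) = 450*(1/23) + (-184*1/71 - 44*(-¼))/((-9/(79 + 154))) = 450/23 + (-184/71 + 11)/((-9/233)) = 450/23 + 597/(71*((-9*1/233))) = 450/23 + 597/(71*(-9/233)) = 450/23 + (597/71)*(-233/9) = 450/23 - 46367/213 = -970591/4899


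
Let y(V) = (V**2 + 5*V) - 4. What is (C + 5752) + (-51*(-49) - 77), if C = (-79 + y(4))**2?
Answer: 10383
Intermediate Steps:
y(V) = -4 + V**2 + 5*V
C = 2209 (C = (-79 + (-4 + 4**2 + 5*4))**2 = (-79 + (-4 + 16 + 20))**2 = (-79 + 32)**2 = (-47)**2 = 2209)
(C + 5752) + (-51*(-49) - 77) = (2209 + 5752) + (-51*(-49) - 77) = 7961 + (2499 - 77) = 7961 + 2422 = 10383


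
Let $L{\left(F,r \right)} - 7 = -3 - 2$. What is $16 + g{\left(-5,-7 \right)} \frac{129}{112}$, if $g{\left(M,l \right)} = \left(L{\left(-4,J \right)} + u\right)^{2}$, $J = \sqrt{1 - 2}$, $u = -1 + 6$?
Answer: $\frac{1159}{16} \approx 72.438$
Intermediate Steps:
$u = 5$
$J = i$ ($J = \sqrt{-1} = i \approx 1.0 i$)
$L{\left(F,r \right)} = 2$ ($L{\left(F,r \right)} = 7 - 5 = 2$)
$g{\left(M,l \right)} = 49$ ($g{\left(M,l \right)} = \left(2 + 5\right)^{2} = 7^{2} = 49$)
$16 + g{\left(-5,-7 \right)} \frac{129}{112} = 16 + 49 \cdot \frac{129}{112} = 16 + \frac{903}{16} = \frac{1159}{16}$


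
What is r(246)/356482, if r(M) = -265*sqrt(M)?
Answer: -265*sqrt(246)/356482 ≈ -0.011659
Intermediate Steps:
r(246)/356482 = -265*sqrt(246)/356482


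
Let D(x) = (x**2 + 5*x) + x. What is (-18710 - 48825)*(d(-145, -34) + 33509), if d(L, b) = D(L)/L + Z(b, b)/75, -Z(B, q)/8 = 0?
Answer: -2253642950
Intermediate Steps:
D(x) = x**2 + 6*x
Z(B, q) = 0 (Z(B, q) = -8*0 = 0)
d(L, b) = 6 + L (d(L, b) = (L*(6 + L))/L + 0/75 = (6 + L) + 0*(1/75) = (6 + L) + 0 = 6 + L)
(-18710 - 48825)*(d(-145, -34) + 33509) = (-18710 - 48825)*((6 - 145) + 33509) = -67535*(-139 + 33509) = -67535*33370 = -2253642950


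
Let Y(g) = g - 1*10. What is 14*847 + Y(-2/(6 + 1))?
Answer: 82934/7 ≈ 11848.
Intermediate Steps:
Y(g) = -10 + g (Y(g) = g - 10 = -10 + g)
14*847 + Y(-2/(6 + 1)) = 14*847 + (-10 - 2/(6 + 1)) = 11858 + (-10 - 2/7) = 11858 - 72/7 = 82934/7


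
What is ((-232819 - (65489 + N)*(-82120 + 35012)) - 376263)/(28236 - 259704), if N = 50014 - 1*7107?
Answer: -2552854843/115734 ≈ -22058.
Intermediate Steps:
N = 42907 (N = 50014 - 7107 = 42907)
((-232819 - (65489 + N)*(-82120 + 35012)) - 376263)/(28236 - 259704) = ((-232819 - (65489 + 42907)*(-82120 + 35012)) - 376263)/(28236 - 259704) = ((-232819 - 108396*(-47108)) - 376263)/(-231468) = ((-232819 - 1*(-5106318768)) - 376263)*(-1/231468) = ((-232819 + 5106318768) - 376263)*(-1/231468) = (5106085949 - 376263)*(-1/231468) = 5105709686*(-1/231468) = -2552854843/115734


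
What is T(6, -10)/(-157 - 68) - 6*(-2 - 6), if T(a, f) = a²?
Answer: 1196/25 ≈ 47.840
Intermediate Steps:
T(6, -10)/(-157 - 68) - 6*(-2 - 6) = 6²/(-157 - 68) - 6*(-2 - 6) = 36/(-225) - 6*(-8) = -1/225*36 + 48 = -4/25 + 48 = 1196/25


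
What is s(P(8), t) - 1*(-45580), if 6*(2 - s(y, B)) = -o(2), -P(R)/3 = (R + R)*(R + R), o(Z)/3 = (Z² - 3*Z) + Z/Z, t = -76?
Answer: 91163/2 ≈ 45582.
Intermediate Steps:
o(Z) = 3 - 9*Z + 3*Z² (o(Z) = 3*((Z² - 3*Z) + Z/Z) = 3*((Z² - 3*Z) + 1) = 3*(1 + Z² - 3*Z) = 3 - 9*Z + 3*Z²)
P(R) = -12*R² (P(R) = -3*(R + R)*(R + R) = -3*2*R*2*R = -12*R²)
s(y, B) = 3/2 (s(y, B) = 2 - (-1)*(3 - 9*2 + 3*2²)/6 = 2 - (-1)*(3 - 18 + 3*4)/6 = 2 - (-1)*(3 - 18 + 12)/6 = 2 - (-1)*(-3)/6 = 2 - ⅙*3 = 2 - ½ = 3/2)
s(P(8), t) - 1*(-45580) = 3/2 - 1*(-45580) = 3/2 + 45580 = 91163/2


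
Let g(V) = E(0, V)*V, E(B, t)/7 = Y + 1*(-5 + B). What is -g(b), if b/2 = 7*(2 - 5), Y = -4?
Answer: -2646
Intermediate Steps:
b = -42 (b = 2*(7*(2 - 5)) = 2*(7*(-3)) = 2*(-21) = -42)
E(B, t) = -63 + 7*B (E(B, t) = 7*(-4 + 1*(-5 + B)) = 7*(-4 + (-5 + B)) = 7*(-9 + B) = -63 + 7*B)
g(V) = -63*V (g(V) = (-63 + 7*0)*V = (-63 + 0)*V = -63*V)
-g(b) = -(-63)*(-42) = -1*2646 = -2646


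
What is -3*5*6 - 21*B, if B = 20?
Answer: -510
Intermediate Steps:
-3*5*6 - 21*B = -3*5*6 - 21*20 = -15*6 - 420 = -90 - 420 = -510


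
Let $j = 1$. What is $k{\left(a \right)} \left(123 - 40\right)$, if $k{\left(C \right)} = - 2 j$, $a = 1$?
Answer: $-166$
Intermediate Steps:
$k{\left(C \right)} = -2$ ($k{\left(C \right)} = \left(-2\right) 1 = -2$)
$k{\left(a \right)} \left(123 - 40\right) = - 2 \left(123 - 40\right) = \left(-2\right) 83 = -166$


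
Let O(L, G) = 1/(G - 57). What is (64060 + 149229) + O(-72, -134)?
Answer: 40738198/191 ≈ 2.1329e+5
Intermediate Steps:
O(L, G) = 1/(-57 + G)
(64060 + 149229) + O(-72, -134) = (64060 + 149229) + 1/(-57 - 134) = 213289 + 1/(-191) = 213289 - 1/191 = 40738198/191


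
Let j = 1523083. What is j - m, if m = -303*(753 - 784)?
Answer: 1513690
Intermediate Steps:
m = 9393 (m = -303*(-31) = 9393)
j - m = 1523083 - 1*9393 = 1523083 - 9393 = 1513690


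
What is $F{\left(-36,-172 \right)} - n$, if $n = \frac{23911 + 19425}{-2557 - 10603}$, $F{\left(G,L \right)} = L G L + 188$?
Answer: $- \frac{1751649803}{1645} \approx -1.0648 \cdot 10^{6}$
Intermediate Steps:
$F{\left(G,L \right)} = 188 + G L^{2}$ ($F{\left(G,L \right)} = G L L + 188 = G L^{2} + 188 = 188 + G L^{2}$)
$n = - \frac{5417}{1645}$ ($n = \frac{43336}{-13160} = 43336 \left(- \frac{1}{13160}\right) = - \frac{5417}{1645} \approx -3.293$)
$F{\left(-36,-172 \right)} - n = \left(188 - 36 \left(-172\right)^{2}\right) - - \frac{5417}{1645} = \left(188 - 1065024\right) + \frac{5417}{1645} = -1064836 + \frac{5417}{1645} = - \frac{1751649803}{1645}$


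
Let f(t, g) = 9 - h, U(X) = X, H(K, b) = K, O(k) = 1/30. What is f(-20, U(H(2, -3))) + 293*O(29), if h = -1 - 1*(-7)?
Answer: 383/30 ≈ 12.767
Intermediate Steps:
h = 6 (h = -1 + 7 = 6)
O(k) = 1/30
f(t, g) = 3 (f(t, g) = 9 - 1*6 = 9 - 6 = 3)
f(-20, U(H(2, -3))) + 293*O(29) = 3 + 293*(1/30) = 3 + 293/30 = 383/30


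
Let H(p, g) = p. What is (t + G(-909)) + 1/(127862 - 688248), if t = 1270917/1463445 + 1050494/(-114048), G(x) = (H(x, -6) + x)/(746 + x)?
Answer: 1190341318246606343/423483466451791680 ≈ 2.8108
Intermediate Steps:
G(x) = 2*x/(746 + x) (G(x) = (x + x)/(746 + x) = (2*x)/(746 + x) = 2*x/(746 + x))
t = -77355258323/9272387520 (t = 1270917*(1/1463445) + 1050494*(-1/114048) = 141213/162605 - 525247/57024 = -77355258323/9272387520 ≈ -8.3425)
(t + G(-909)) + 1/(127862 - 688248) = (-77355258323/9272387520 + 2*(-909)/(746 - 909)) + 1/(127862 - 688248) = (-77355258323/9272387520 + 2*(-909)/(-163)) + 1/(-560386) = (-77355258323/9272387520 + 2*(-909)*(-1/163)) - 1/560386 = (-77355258323/9272387520 + 1818/163) - 1/560386 = 4248293404711/1511399165760 - 1/560386 = 1190341318246606343/423483466451791680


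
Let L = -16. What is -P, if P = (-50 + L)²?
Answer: -4356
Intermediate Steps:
P = 4356 (P = (-50 - 16)² = (-66)² = 4356)
-P = -1*4356 = -4356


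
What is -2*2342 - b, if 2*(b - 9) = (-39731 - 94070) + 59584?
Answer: 64831/2 ≈ 32416.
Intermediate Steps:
b = -74199/2 (b = 9 + ((-39731 - 94070) + 59584)/2 = 9 + (-133801 + 59584)/2 = 9 + (½)*(-74217) = 9 - 74217/2 = -74199/2 ≈ -37100.)
-2*2342 - b = -2*2342 - 1*(-74199/2) = -4684 + 74199/2 = 64831/2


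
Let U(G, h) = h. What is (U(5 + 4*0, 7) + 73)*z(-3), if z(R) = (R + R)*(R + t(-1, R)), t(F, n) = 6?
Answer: -1440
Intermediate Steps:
z(R) = 2*R*(6 + R) (z(R) = (R + R)*(R + 6) = (2*R)*(6 + R) = 2*R*(6 + R))
(U(5 + 4*0, 7) + 73)*z(-3) = (7 + 73)*(2*(-3)*(6 - 3)) = 80*(2*(-3)*3) = 80*(-18) = -1440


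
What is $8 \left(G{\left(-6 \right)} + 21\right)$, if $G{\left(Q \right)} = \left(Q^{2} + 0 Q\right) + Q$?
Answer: $408$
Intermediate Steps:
$G{\left(Q \right)} = Q + Q^{2}$ ($G{\left(Q \right)} = \left(Q^{2} + 0\right) + Q = Q^{2} + Q = Q + Q^{2}$)
$8 \left(G{\left(-6 \right)} + 21\right) = 8 \left(- 6 \left(1 - 6\right) + 21\right) = 8 \left(\left(-6\right) \left(-5\right) + 21\right) = 8 \left(30 + 21\right) = 8 \cdot 51 = 408$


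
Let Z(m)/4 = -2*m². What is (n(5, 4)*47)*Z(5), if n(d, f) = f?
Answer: -37600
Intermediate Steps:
Z(m) = -8*m² (Z(m) = 4*(-2*m²) = -8*m²)
(n(5, 4)*47)*Z(5) = (4*47)*(-8*5²) = 188*(-8*25) = 188*(-200) = -37600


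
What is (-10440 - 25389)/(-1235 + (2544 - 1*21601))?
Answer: 11943/6764 ≈ 1.7657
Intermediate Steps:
(-10440 - 25389)/(-1235 + (2544 - 1*21601)) = -35829/(-1235 + (2544 - 21601)) = -35829/(-1235 - 19057) = -35829/(-20292) = -35829*(-1/20292) = 11943/6764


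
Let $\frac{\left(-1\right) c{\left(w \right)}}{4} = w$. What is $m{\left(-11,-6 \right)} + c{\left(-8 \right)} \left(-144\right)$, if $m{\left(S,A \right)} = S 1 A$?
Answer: $-4542$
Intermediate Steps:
$m{\left(S,A \right)} = A S$ ($m{\left(S,A \right)} = S A = A S$)
$c{\left(w \right)} = - 4 w$
$m{\left(-11,-6 \right)} + c{\left(-8 \right)} \left(-144\right) = \left(-6\right) \left(-11\right) + \left(-4\right) \left(-8\right) \left(-144\right) = 66 + 32 \left(-144\right) = 66 - 4608 = -4542$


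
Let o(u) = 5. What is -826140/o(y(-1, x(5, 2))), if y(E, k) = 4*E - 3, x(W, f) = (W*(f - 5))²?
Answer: -165228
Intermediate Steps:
x(W, f) = W²*(-5 + f)² (x(W, f) = (W*(-5 + f))² = W²*(-5 + f)²)
y(E, k) = -3 + 4*E
-826140/o(y(-1, x(5, 2))) = -826140/5 = -826140*⅕ = -165228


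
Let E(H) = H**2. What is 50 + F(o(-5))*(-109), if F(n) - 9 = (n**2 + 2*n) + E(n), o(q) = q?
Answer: -5291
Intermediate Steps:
F(n) = 9 + 2*n + 2*n**2 (F(n) = 9 + ((n**2 + 2*n) + n**2) = 9 + (2*n + 2*n**2) = 9 + 2*n + 2*n**2)
50 + F(o(-5))*(-109) = 50 + (9 + 2*(-5) + 2*(-5)**2)*(-109) = 50 + (9 - 10 + 2*25)*(-109) = 50 + (9 - 10 + 50)*(-109) = 50 + 49*(-109) = 50 - 5341 = -5291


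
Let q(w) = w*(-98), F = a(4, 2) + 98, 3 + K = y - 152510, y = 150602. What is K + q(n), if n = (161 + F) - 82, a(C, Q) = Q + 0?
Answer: -19453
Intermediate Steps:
a(C, Q) = Q
K = -1911 (K = -3 + (150602 - 152510) = -3 - 1908 = -1911)
F = 100 (F = 2 + 98 = 100)
n = 179 (n = (161 + 100) - 82 = 261 - 82 = 179)
q(w) = -98*w
K + q(n) = -1911 - 98*179 = -1911 - 17542 = -19453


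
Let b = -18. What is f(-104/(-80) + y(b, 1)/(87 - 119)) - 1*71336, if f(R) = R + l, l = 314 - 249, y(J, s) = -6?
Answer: -5701561/80 ≈ -71270.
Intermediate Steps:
l = 65
f(R) = 65 + R (f(R) = R + 65 = 65 + R)
f(-104/(-80) + y(b, 1)/(87 - 119)) - 1*71336 = (65 + (-104/(-80) - 6/(87 - 119))) - 1*71336 = (65 + (-104*(-1/80) - 6/(-32))) - 71336 = (65 + (13/10 - 6*(-1/32))) - 71336 = (65 + (13/10 + 3/16)) - 71336 = (65 + 119/80) - 71336 = 5319/80 - 71336 = -5701561/80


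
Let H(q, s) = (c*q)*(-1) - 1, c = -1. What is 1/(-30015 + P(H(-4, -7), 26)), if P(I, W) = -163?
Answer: -1/30178 ≈ -3.3137e-5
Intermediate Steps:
H(q, s) = -1 + q (H(q, s) = -q*(-1) - 1 = q - 1 = -1 + q)
1/(-30015 + P(H(-4, -7), 26)) = 1/(-30015 - 163) = 1/(-30178) = -1/30178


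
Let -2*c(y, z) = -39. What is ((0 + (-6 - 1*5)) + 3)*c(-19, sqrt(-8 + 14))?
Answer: -156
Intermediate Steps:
c(y, z) = 39/2 (c(y, z) = -1/2*(-39) = 39/2)
((0 + (-6 - 1*5)) + 3)*c(-19, sqrt(-8 + 14)) = ((0 + (-6 - 1*5)) + 3)*(39/2) = ((0 + (-6 - 5)) + 3)*(39/2) = ((0 - 11) + 3)*(39/2) = (-11 + 3)*(39/2) = -8*39/2 = -156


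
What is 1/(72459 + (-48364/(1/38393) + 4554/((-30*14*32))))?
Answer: -2240/4159157169079 ≈ -5.3857e-10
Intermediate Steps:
1/(72459 + (-48364/(1/38393) + 4554/((-30*14*32)))) = 1/(72459 + (-48364/1/38393 + 4554/((-420*32)))) = 1/(72459 + (-48364*38393 + 4554/(-13440))) = 1/(72459 + (-1856839052 + 4554*(-1/13440))) = 1/(72459 + (-1856839052 - 759/2240)) = 1/(72459 - 4159319477239/2240) = 1/(-4159157169079/2240) = -2240/4159157169079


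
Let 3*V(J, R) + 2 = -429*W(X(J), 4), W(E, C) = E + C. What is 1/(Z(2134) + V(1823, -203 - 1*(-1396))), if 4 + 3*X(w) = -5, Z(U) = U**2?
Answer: 3/13661437 ≈ 2.1960e-7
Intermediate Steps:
X(w) = -3 (X(w) = -4/3 + (1/3)*(-5) = -4/3 - 5/3 = -3)
W(E, C) = C + E
V(J, R) = -431/3 (V(J, R) = -2/3 + (-429*(4 - 3))/3 = -2/3 + (-429*1)/3 = -2/3 + (1/3)*(-429) = -2/3 - 143 = -431/3)
1/(Z(2134) + V(1823, -203 - 1*(-1396))) = 1/(2134**2 - 431/3) = 1/(4553956 - 431/3) = 1/(13661437/3) = 3/13661437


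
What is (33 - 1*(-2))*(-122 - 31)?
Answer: -5355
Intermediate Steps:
(33 - 1*(-2))*(-122 - 31) = (33 + 2)*(-153) = 35*(-153) = -5355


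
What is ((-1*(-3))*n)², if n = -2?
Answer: 36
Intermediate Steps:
((-1*(-3))*n)² = (-1*(-3)*(-2))² = (3*(-2))² = (-6)² = 36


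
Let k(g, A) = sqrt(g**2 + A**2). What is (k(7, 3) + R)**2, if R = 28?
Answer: (28 + sqrt(58))**2 ≈ 1268.5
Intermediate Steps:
k(g, A) = sqrt(A**2 + g**2)
(k(7, 3) + R)**2 = (sqrt(3**2 + 7**2) + 28)**2 = (sqrt(9 + 49) + 28)**2 = (sqrt(58) + 28)**2 = (28 + sqrt(58))**2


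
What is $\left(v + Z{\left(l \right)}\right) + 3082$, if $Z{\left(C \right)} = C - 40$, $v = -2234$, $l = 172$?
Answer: $980$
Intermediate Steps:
$Z{\left(C \right)} = -40 + C$
$\left(v + Z{\left(l \right)}\right) + 3082 = \left(-2234 + \left(-40 + 172\right)\right) + 3082 = \left(-2234 + 132\right) + 3082 = -2102 + 3082 = 980$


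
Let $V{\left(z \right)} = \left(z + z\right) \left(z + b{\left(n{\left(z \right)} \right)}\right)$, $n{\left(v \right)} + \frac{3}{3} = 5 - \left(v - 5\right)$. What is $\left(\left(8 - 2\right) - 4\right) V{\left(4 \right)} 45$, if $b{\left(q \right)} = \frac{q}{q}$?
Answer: $3600$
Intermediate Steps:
$n{\left(v \right)} = 9 - v$ ($n{\left(v \right)} = -1 - \left(-10 + v\right) = 9 - v$)
$b{\left(q \right)} = 1$
$V{\left(z \right)} = 2 z \left(1 + z\right)$ ($V{\left(z \right)} = \left(z + z\right) \left(z + 1\right) = 2 z \left(1 + z\right)$)
$\left(\left(8 - 2\right) - 4\right) V{\left(4 \right)} 45 = \left(\left(8 - 2\right) - 4\right) 2 \cdot 4 \left(1 + 4\right) 45 = \left(6 - 4\right) 2 \cdot 4 \cdot 5 \cdot 45 = 2 \cdot 40 \cdot 45 = 80 \cdot 45 = 3600$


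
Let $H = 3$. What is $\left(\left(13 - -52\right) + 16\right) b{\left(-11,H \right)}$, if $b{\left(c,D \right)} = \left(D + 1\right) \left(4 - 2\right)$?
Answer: $648$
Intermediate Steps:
$b{\left(c,D \right)} = 2 + 2 D$ ($b{\left(c,D \right)} = \left(1 + D\right) 2 = 2 + 2 D$)
$\left(\left(13 - -52\right) + 16\right) b{\left(-11,H \right)} = \left(\left(13 - -52\right) + 16\right) \left(2 + 2 \cdot 3\right) = \left(\left(13 + 52\right) + 16\right) \left(2 + 6\right) = \left(65 + 16\right) 8 = 81 \cdot 8 = 648$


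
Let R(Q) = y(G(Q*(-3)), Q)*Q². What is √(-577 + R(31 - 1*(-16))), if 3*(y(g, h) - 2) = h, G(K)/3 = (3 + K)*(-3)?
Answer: 7*√7062/3 ≈ 196.08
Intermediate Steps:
G(K) = -27 - 9*K (G(K) = 3*((3 + K)*(-3)) = 3*(-9 - 3*K) = -27 - 9*K)
y(g, h) = 2 + h/3
R(Q) = Q²*(2 + Q/3) (R(Q) = (2 + Q/3)*Q² = Q²*(2 + Q/3))
√(-577 + R(31 - 1*(-16))) = √(-577 + (31 - 1*(-16))²*(6 + (31 - 1*(-16)))/3) = √(-577 + (31 + 16)²*(6 + (31 + 16))/3) = √(-577 + (⅓)*47²*(6 + 47)) = √(-577 + (⅓)*2209*53) = √(-577 + 117077/3) = √(115346/3) = 7*√7062/3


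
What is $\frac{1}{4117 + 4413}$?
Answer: $\frac{1}{8530} \approx 0.00011723$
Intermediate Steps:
$\frac{1}{4117 + 4413} = \frac{1}{8530}$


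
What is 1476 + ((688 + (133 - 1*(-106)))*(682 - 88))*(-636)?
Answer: -350204292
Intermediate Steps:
1476 + ((688 + (133 - 1*(-106)))*(682 - 88))*(-636) = 1476 + ((688 + (133 + 106))*594)*(-636) = 1476 + ((688 + 239)*594)*(-636) = 1476 + (927*594)*(-636) = 1476 + 550638*(-636) = 1476 - 350205768 = -350204292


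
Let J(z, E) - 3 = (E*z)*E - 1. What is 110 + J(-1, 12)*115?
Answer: -16220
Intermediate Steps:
J(z, E) = 2 + z*E**2 (J(z, E) = 3 + ((E*z)*E - 1) = 3 + (z*E**2 - 1) = 3 + (-1 + z*E**2) = 2 + z*E**2)
110 + J(-1, 12)*115 = 110 + (2 - 1*12**2)*115 = 110 + (2 - 1*144)*115 = 110 + (2 - 144)*115 = 110 - 142*115 = 110 - 16330 = -16220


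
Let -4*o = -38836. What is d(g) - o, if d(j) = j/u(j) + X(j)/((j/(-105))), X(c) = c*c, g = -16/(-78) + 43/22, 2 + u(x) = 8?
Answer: -51147469/5148 ≈ -9935.4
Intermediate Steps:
u(x) = 6 (u(x) = -2 + 8 = 6)
g = 1853/858 (g = -16*(-1/78) + 43*(1/22) = 8/39 + 43/22 = 1853/858 ≈ 2.1597)
o = 9709 (o = -¼*(-38836) = 9709)
X(c) = c²
d(j) = -629*j/6 (d(j) = j/6 + j²/((j/(-105))) = j*(⅙) + j²/((j*(-1/105))) = j/6 + j²/((-j/105)) = j/6 + j²*(-105/j) = j/6 - 105*j = -629*j/6)
d(g) - o = -629/6*1853/858 - 1*9709 = -1165537/5148 - 9709 = -51147469/5148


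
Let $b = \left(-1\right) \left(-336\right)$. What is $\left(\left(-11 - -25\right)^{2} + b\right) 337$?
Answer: $179284$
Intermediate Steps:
$b = 336$
$\left(\left(-11 - -25\right)^{2} + b\right) 337 = \left(\left(-11 - -25\right)^{2} + 336\right) 337 = \left(\left(-11 + 25\right)^{2} + 336\right) 337 = \left(14^{2} + 336\right) 337 = \left(196 + 336\right) 337 = 532 \cdot 337 = 179284$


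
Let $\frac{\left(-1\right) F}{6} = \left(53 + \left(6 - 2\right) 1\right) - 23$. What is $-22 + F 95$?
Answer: $-19402$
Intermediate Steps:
$F = -204$ ($F = - 6 \left(\left(53 + \left(6 - 2\right) 1\right) - 23\right) = - 6 \left(\left(53 + 4 \cdot 1\right) - 23\right) = - 6 \left(\left(53 + 4\right) - 23\right) = - 6 \left(57 - 23\right) = \left(-6\right) 34 = -204$)
$-22 + F 95 = -22 - 19380 = -19402$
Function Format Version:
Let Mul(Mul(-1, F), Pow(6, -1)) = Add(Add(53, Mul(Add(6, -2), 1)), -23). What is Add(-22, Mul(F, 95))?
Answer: -19402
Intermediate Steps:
F = -204 (F = Mul(-6, Add(Add(53, Mul(Add(6, -2), 1)), -23)) = Mul(-6, Add(Add(53, Mul(4, 1)), -23)) = Mul(-6, Add(Add(53, 4), -23)) = Mul(-6, Add(57, -23)) = Mul(-6, 34) = -204)
Add(-22, Mul(F, 95)) = Add(-22, Mul(-204, 95)) = Add(-22, -19380) = -19402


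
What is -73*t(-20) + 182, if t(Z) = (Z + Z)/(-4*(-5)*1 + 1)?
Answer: 6742/21 ≈ 321.05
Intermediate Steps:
t(Z) = 2*Z/21 (t(Z) = (2*Z)/(20*1 + 1) = (2*Z)/(20 + 1) = (2*Z)/21 = (2*Z)*(1/21) = 2*Z/21)
-73*t(-20) + 182 = -146*(-20)/21 + 182 = -73*(-40/21) + 182 = 2920/21 + 182 = 6742/21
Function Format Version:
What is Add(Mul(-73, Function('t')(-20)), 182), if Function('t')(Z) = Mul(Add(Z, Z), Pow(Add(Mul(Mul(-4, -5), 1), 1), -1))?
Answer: Rational(6742, 21) ≈ 321.05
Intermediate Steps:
Function('t')(Z) = Mul(Rational(2, 21), Z) (Function('t')(Z) = Mul(Mul(2, Z), Pow(Add(Mul(20, 1), 1), -1)) = Mul(Mul(2, Z), Pow(Add(20, 1), -1)) = Mul(Mul(2, Z), Pow(21, -1)) = Mul(Mul(2, Z), Rational(1, 21)) = Mul(Rational(2, 21), Z))
Add(Mul(-73, Function('t')(-20)), 182) = Add(Mul(-73, Mul(Rational(2, 21), -20)), 182) = Add(Mul(-73, Rational(-40, 21)), 182) = Add(Rational(2920, 21), 182) = Rational(6742, 21)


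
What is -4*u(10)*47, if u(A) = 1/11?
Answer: -188/11 ≈ -17.091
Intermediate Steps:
u(A) = 1/11
-4*u(10)*47 = -4*(1/11)*47 = -4*47/11 = -1*188/11 = -188/11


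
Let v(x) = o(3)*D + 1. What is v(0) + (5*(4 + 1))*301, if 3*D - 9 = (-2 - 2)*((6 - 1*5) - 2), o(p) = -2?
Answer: 22552/3 ≈ 7517.3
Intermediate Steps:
D = 13/3 (D = 3 + ((-2 - 2)*((6 - 1*5) - 2))/3 = 3 + (-4*((6 - 5) - 2))/3 = 3 + (-4*(1 - 2))/3 = 3 + (-4*(-1))/3 = 3 + (⅓)*4 = 3 + 4/3 = 13/3 ≈ 4.3333)
v(x) = -23/3 (v(x) = -2*13/3 + 1 = -26/3 + 1 = -23/3)
v(0) + (5*(4 + 1))*301 = -23/3 + (5*(4 + 1))*301 = -23/3 + (5*5)*301 = -23/3 + 25*301 = -23/3 + 7525 = 22552/3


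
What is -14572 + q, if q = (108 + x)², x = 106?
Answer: 31224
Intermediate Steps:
q = 45796 (q = (108 + 106)² = 214² = 45796)
-14572 + q = -14572 + 45796 = 31224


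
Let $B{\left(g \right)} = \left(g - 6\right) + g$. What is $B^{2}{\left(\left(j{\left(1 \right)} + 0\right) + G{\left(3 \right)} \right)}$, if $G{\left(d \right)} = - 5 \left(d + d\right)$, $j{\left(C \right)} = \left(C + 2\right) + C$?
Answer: $3364$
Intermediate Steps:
$j{\left(C \right)} = 2 + 2 C$ ($j{\left(C \right)} = \left(2 + C\right) + C = 2 + 2 C$)
$G{\left(d \right)} = - 10 d$ ($G{\left(d \right)} = - 5 \cdot 2 d = - 10 d$)
$B{\left(g \right)} = -6 + 2 g$ ($B{\left(g \right)} = \left(-6 + g\right) + g = -6 + 2 g$)
$B^{2}{\left(\left(j{\left(1 \right)} + 0\right) + G{\left(3 \right)} \right)} = \left(-6 + 2 \left(\left(\left(2 + 2 \cdot 1\right) + 0\right) - 30\right)\right)^{2} = \left(-6 + 2 \left(\left(\left(2 + 2\right) + 0\right) - 30\right)\right)^{2} = \left(-6 + 2 \left(\left(4 + 0\right) - 30\right)\right)^{2} = \left(-6 + 2 \left(4 - 30\right)\right)^{2} = \left(-6 + 2 \left(-26\right)\right)^{2} = \left(-6 - 52\right)^{2} = \left(-58\right)^{2} = 3364$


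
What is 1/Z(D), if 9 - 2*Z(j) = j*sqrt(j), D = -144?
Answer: 2/331785 - 128*I/110595 ≈ 6.028e-6 - 0.0011574*I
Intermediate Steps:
Z(j) = 9/2 - j**(3/2)/2 (Z(j) = 9/2 - j*sqrt(j)/2 = 9/2 - j**(3/2)/2)
1/Z(D) = 1/(9/2 - (-864)*I) = 1/(9/2 + 864*I) = 4*(9/2 - 864*I)/2986065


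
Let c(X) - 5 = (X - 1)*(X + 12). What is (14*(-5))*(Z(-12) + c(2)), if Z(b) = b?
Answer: -490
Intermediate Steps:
c(X) = 5 + (-1 + X)*(12 + X) (c(X) = 5 + (X - 1)*(X + 12) = 5 + (-1 + X)*(12 + X))
(14*(-5))*(Z(-12) + c(2)) = (14*(-5))*(-12 + (-7 + 2² + 11*2)) = -70*(-12 + (-7 + 4 + 22)) = -70*(-12 + 19) = -70*7 = -490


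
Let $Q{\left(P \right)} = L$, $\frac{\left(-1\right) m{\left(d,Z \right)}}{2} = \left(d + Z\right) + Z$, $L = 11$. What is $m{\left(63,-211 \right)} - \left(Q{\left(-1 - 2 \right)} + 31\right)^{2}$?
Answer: $-1046$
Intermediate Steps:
$m{\left(d,Z \right)} = - 4 Z - 2 d$ ($m{\left(d,Z \right)} = - 2 \left(\left(d + Z\right) + Z\right) = - 2 \left(\left(Z + d\right) + Z\right) = - 2 \left(d + 2 Z\right) = - 4 Z - 2 d$)
$Q{\left(P \right)} = 11$
$m{\left(63,-211 \right)} - \left(Q{\left(-1 - 2 \right)} + 31\right)^{2} = \left(\left(-4\right) \left(-211\right) - 126\right) - \left(11 + 31\right)^{2} = \left(844 - 126\right) - 42^{2} = 718 - 1764 = -1046$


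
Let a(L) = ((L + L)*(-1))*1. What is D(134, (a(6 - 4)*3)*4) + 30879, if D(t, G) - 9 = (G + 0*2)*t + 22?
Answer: 24478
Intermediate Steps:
a(L) = -2*L (a(L) = ((2*L)*(-1))*1 = -2*L*1 = -2*L)
D(t, G) = 31 + G*t (D(t, G) = 9 + ((G + 0*2)*t + 22) = 9 + ((G + 0)*t + 22) = 9 + (G*t + 22) = 9 + (22 + G*t) = 31 + G*t)
D(134, (a(6 - 4)*3)*4) + 30879 = (31 + ((-2*(6 - 4)*3)*4)*134) + 30879 = (31 + ((-2*2*3)*4)*134) + 30879 = (31 + (-4*3*4)*134) + 30879 = (31 - 12*4*134) + 30879 = (31 - 48*134) + 30879 = (31 - 6432) + 30879 = -6401 + 30879 = 24478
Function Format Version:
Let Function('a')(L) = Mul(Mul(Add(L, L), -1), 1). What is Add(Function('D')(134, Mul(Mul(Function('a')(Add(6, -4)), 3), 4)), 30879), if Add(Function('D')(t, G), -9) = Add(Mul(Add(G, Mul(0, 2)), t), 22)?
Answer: 24478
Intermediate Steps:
Function('a')(L) = Mul(-2, L) (Function('a')(L) = Mul(Mul(Mul(2, L), -1), 1) = Mul(Mul(-2, L), 1) = Mul(-2, L))
Function('D')(t, G) = Add(31, Mul(G, t)) (Function('D')(t, G) = Add(9, Add(Mul(Add(G, Mul(0, 2)), t), 22)) = Add(9, Add(Mul(Add(G, 0), t), 22)) = Add(9, Add(Mul(G, t), 22)) = Add(9, Add(22, Mul(G, t))) = Add(31, Mul(G, t)))
Add(Function('D')(134, Mul(Mul(Function('a')(Add(6, -4)), 3), 4)), 30879) = Add(Add(31, Mul(Mul(Mul(Mul(-2, Add(6, -4)), 3), 4), 134)), 30879) = Add(Add(31, Mul(Mul(Mul(Mul(-2, 2), 3), 4), 134)), 30879) = Add(Add(31, Mul(Mul(Mul(-4, 3), 4), 134)), 30879) = Add(Add(31, Mul(Mul(-12, 4), 134)), 30879) = Add(Add(31, Mul(-48, 134)), 30879) = Add(Add(31, -6432), 30879) = Add(-6401, 30879) = 24478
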